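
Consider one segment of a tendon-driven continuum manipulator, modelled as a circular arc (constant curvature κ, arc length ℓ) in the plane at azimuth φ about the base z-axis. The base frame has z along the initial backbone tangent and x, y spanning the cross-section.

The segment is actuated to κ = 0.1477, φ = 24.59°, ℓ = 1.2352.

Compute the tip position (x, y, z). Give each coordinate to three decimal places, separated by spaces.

0.102 0.047 1.228

θ = κ·ℓ = 0.1477 × 1.2352 = 0.18244 rad
ρ = (1 − cos θ)/κ = (1 − 0.98340)/0.1477 = 0.11236
z = sin θ / κ = 0.18143/0.1477 = 1.22836
x = ρ cos φ = 0.11236 × cos(24.59°) = 0.10217
y = ρ sin φ = 0.11236 × sin(24.59°) = 0.04676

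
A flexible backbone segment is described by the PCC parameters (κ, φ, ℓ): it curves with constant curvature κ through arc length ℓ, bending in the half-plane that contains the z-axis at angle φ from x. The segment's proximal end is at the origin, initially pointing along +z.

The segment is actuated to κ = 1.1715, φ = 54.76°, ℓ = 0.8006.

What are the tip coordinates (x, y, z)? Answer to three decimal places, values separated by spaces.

0.201 0.285 0.688

θ = κ·ℓ = 1.1715 × 0.8006 = 0.93790 rad
ρ = (1 − cos θ)/κ = (1 − 0.59148)/1.1715 = 0.34872
z = sin θ / κ = 0.80632/1.1715 = 0.68828
x = ρ cos φ = 0.34872 × cos(54.76°) = 0.20121
y = ρ sin φ = 0.34872 × sin(54.76°) = 0.28481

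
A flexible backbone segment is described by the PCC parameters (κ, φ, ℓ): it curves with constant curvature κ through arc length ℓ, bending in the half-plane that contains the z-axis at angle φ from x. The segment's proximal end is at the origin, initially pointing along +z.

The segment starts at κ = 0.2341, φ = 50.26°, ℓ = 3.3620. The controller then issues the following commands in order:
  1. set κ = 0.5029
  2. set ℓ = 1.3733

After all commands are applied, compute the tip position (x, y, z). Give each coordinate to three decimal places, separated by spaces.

0.291 0.350 1.267

initial: κ=0.2341, φ=50.26°, ℓ=3.3620
cmd 1: set κ=0.5029 → (κ,φ,ℓ)=(0.5029,50.26°,3.3620) → tip=(1.4234,1.7120,1.9742)
cmd 2: set ℓ=1.3733 → (κ,φ,ℓ)=(0.5029,50.26°,1.3733) → tip=(0.2913,0.3504,1.2667)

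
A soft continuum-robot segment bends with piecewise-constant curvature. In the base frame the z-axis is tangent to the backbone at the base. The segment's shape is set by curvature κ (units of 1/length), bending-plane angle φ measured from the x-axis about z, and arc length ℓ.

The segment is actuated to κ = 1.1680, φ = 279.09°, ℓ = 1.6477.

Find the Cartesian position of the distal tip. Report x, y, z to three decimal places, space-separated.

0.182 -1.138 0.803

θ = κ·ℓ = 1.1680 × 1.6477 = 1.92451 rad
ρ = (1 − cos θ)/κ = (1 − -0.34639)/1.1680 = 1.15273
z = sin θ / κ = 0.93809/1.1680 = 0.80316
x = ρ cos φ = 1.15273 × cos(279.09°) = 0.18211
y = ρ sin φ = 1.15273 × sin(279.09°) = -1.13825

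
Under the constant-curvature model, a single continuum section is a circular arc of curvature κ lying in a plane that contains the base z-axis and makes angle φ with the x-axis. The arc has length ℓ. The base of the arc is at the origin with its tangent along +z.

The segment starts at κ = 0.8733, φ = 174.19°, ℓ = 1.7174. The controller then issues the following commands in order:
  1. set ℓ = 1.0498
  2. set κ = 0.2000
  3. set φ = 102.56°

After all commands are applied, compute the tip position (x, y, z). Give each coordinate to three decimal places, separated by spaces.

initial: κ=0.8733, φ=174.19°, ℓ=1.7174
cmd 1: set ℓ=1.0498 → (κ,φ,ℓ)=(0.8733,174.19°,1.0498) → tip=(-0.4461,0.0454,0.9088)
cmd 2: set κ=0.2000 → (κ,φ,ℓ)=(0.2000,174.19°,1.0498) → tip=(-0.1092,0.0111,1.0421)
cmd 3: set φ=102.56° → (κ,φ,ℓ)=(0.2000,102.56°,1.0498) → tip=(-0.0239,0.1072,1.0421)

-0.024 0.107 1.042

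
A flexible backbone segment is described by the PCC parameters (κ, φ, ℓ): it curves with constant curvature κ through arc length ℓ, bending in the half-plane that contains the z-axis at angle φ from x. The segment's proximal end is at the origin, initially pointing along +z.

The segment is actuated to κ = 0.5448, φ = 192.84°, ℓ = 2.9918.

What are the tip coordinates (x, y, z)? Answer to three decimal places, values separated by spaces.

θ = κ·ℓ = 0.5448 × 2.9918 = 1.62993 rad
ρ = (1 − cos θ)/κ = (1 − -0.05910)/0.5448 = 1.94402
z = sin θ / κ = 0.99825/0.5448 = 1.83233
x = ρ cos φ = 1.94402 × cos(192.84°) = -1.89541
y = ρ sin φ = 1.94402 × sin(192.84°) = -0.43202

-1.895 -0.432 1.832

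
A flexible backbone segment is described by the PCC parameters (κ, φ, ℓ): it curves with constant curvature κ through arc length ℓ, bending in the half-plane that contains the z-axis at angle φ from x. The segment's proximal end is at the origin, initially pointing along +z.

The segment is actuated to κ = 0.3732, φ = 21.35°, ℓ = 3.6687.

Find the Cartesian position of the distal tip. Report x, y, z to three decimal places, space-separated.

θ = κ·ℓ = 0.3732 × 3.6687 = 1.36916 rad
ρ = (1 − cos θ)/κ = (1 − 0.20027)/0.3732 = 2.14289
z = sin θ / κ = 0.97974/0.3732 = 2.62524
x = ρ cos φ = 2.14289 × cos(21.35°) = 1.99583
y = ρ sin φ = 2.14289 × sin(21.35°) = 0.78015

1.996 0.780 2.625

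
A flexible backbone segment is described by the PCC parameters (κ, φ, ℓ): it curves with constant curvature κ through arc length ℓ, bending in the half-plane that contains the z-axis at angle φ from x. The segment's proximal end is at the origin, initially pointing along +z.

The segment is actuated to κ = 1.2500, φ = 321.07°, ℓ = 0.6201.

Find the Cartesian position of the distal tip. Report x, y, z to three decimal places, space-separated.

θ = κ·ℓ = 1.2500 × 0.6201 = 0.77512 rad
ρ = (1 − cos θ)/κ = (1 − 0.71433)/1.2500 = 0.22853
z = sin θ / κ = 0.69981/1.2500 = 0.55984
x = ρ cos φ = 0.22853 × cos(321.07°) = 0.17778
y = ρ sin φ = 0.22853 × sin(321.07°) = -0.14360

0.178 -0.144 0.560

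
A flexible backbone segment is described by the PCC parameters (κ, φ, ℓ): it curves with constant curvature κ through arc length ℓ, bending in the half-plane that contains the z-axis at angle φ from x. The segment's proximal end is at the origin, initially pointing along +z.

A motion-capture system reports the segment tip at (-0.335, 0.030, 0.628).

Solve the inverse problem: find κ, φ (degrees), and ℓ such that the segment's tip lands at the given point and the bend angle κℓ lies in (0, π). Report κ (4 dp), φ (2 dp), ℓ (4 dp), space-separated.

1.3255 174.88 0.7419

ρ = √(x²+y²) = √(-0.335² + 0.030²) = 0.33634
φ = atan2(y, x) mod 360° = atan2(0.030, -0.335) = 174.8827°
|p|² = ρ² + z² = 0.33634² + 0.628² = 0.50751
κ = 2ρ / |p|² = 2×0.33634 / 0.50751 = 1.32546
θ = 2·atan2(ρ, z) = 2·atan2(0.33634, 0.628) = 0.98340 rad
ℓ = θ/κ = 0.98340/1.32546 = 0.74193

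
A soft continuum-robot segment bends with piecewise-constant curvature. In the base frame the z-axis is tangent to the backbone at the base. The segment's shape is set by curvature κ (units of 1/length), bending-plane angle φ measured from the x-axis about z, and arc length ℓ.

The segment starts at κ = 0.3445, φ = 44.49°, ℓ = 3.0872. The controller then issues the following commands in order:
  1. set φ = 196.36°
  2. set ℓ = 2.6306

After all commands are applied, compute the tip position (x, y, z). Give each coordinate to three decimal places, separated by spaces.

-1.068 -0.313 2.285

initial: κ=0.3445, φ=44.49°, ℓ=3.0872
cmd 1: set φ=196.36° → (κ,φ,ℓ)=(0.3445,196.36°,3.0872) → tip=(-1.4322,-0.4204,2.5372)
cmd 2: set ℓ=2.6306 → (κ,φ,ℓ)=(0.3445,196.36°,2.6306) → tip=(-1.0676,-0.3134,2.2850)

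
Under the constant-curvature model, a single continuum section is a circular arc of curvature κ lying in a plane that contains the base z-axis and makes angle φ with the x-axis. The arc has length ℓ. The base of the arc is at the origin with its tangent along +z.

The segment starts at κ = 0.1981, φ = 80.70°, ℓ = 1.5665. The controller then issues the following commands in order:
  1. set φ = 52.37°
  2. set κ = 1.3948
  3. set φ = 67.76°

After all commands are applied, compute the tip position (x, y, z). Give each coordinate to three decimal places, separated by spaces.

initial: κ=0.1981, φ=80.70°, ℓ=1.5665
cmd 1: set φ=52.37° → (κ,φ,ℓ)=(0.1981,52.37°,1.5665) → tip=(0.1472,0.1910,1.5415)
cmd 2: set κ=1.3948 → (κ,φ,ℓ)=(1.3948,52.37°,1.5665) → tip=(0.6900,0.8950,0.5859)
cmd 3: set φ=67.76° → (κ,φ,ℓ)=(1.3948,67.76°,1.5665) → tip=(0.4277,1.0460,0.5859)

0.428 1.046 0.586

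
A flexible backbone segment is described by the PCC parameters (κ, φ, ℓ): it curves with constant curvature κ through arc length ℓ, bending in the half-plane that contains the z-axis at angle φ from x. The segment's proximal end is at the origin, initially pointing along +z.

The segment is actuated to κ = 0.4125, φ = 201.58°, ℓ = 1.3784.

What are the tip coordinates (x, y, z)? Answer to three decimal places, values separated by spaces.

-0.355 -0.140 1.305

θ = κ·ℓ = 0.4125 × 1.3784 = 0.56859 rad
ρ = (1 − cos θ)/κ = (1 − 0.84266)/0.4125 = 0.38143
z = sin θ / κ = 0.53844/0.4125 = 1.30532
x = ρ cos φ = 0.38143 × cos(201.58°) = -0.35469
y = ρ sin φ = 0.38143 × sin(201.58°) = -0.14029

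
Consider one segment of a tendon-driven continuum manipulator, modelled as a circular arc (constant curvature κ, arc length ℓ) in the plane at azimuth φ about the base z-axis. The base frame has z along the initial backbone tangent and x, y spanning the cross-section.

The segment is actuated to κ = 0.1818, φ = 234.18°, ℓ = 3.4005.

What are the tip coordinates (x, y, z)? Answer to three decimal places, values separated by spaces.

θ = κ·ℓ = 0.1818 × 3.4005 = 0.61821 rad
ρ = (1 − cos θ)/κ = (1 − 0.81492)/0.1818 = 1.01806
z = sin θ / κ = 0.57958/0.1818 = 3.18800
x = ρ cos φ = 1.01806 × cos(234.18°) = -0.59581
y = ρ sin φ = 1.01806 × sin(234.18°) = -0.82550

-0.596 -0.826 3.188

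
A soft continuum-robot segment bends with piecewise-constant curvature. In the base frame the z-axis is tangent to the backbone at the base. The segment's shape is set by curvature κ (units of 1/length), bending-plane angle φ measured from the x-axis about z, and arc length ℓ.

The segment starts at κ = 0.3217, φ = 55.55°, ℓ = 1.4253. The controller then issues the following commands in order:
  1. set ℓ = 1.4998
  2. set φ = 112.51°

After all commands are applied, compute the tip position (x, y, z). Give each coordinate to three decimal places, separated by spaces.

initial: κ=0.3217, φ=55.55°, ℓ=1.4253
cmd 1: set ℓ=1.4998 → (κ,φ,ℓ)=(0.3217,55.55°,1.4998) → tip=(0.2007,0.2926,1.4423)
cmd 2: set φ=112.51° → (κ,φ,ℓ)=(0.3217,112.51°,1.4998) → tip=(-0.1359,0.3278,1.4423)

-0.136 0.328 1.442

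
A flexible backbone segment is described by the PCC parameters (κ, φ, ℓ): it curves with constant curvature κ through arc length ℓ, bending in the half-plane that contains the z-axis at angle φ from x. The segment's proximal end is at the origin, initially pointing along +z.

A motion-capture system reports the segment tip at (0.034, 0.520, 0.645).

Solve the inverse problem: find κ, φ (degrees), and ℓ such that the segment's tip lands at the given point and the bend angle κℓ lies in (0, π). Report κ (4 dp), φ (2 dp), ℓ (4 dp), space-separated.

ρ = √(x²+y²) = √(0.034² + 0.520²) = 0.52111
φ = atan2(y, x) mod 360° = atan2(0.520, 0.034) = 86.2591°
|p|² = ρ² + z² = 0.52111² + 0.645² = 0.68758
κ = 2ρ / |p|² = 2×0.52111 / 0.68758 = 1.51578
θ = 2·atan2(ρ, z) = 2·atan2(0.52111, 0.645) = 1.35911 rad
ℓ = θ/κ = 1.35911/1.51578 = 0.89664

1.5158 86.26 0.8966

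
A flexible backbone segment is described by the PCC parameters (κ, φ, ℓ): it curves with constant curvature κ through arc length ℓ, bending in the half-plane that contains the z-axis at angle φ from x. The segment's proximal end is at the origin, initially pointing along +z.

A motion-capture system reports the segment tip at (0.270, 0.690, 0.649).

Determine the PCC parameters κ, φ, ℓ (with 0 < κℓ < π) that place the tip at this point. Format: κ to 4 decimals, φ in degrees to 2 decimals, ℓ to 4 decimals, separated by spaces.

ρ = √(x²+y²) = √(0.270² + 0.690²) = 0.74095
φ = atan2(y, x) mod 360° = atan2(0.690, 0.270) = 68.6294°
|p|² = ρ² + z² = 0.74095² + 0.649² = 0.97020
κ = 2ρ / |p|² = 2×0.74095 / 0.97020 = 1.52741
θ = 2·atan2(ρ, z) = 2·atan2(0.74095, 0.649) = 1.70290 rad
ℓ = θ/κ = 1.70290/1.52741 = 1.11490

1.5274 68.63 1.1149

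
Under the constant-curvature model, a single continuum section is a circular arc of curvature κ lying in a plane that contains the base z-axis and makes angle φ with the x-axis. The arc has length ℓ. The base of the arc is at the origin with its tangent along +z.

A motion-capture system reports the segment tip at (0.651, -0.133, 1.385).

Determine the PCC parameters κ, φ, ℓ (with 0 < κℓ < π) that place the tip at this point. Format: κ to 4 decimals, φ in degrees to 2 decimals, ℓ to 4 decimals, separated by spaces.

ρ = √(x²+y²) = √(0.651² + -0.133²) = 0.66445
φ = atan2(y, x) mod 360° = atan2(-0.133, 0.651) = 348.4533°
|p|² = ρ² + z² = 0.66445² + 1.385² = 2.35972
κ = 2ρ / |p|² = 2×0.66445 / 2.35972 = 0.56316
θ = 2·atan2(ρ, z) = 2·atan2(0.66445, 1.385) = 0.89463 rad
ℓ = θ/κ = 0.89463/0.56316 = 1.58859

0.5632 348.45 1.5886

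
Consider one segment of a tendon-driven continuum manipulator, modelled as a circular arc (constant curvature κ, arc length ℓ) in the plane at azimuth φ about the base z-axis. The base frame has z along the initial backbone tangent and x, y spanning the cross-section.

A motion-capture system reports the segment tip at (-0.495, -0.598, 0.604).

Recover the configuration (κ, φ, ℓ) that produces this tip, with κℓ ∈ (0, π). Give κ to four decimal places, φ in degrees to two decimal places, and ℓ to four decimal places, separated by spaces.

ρ = √(x²+y²) = √(-0.495² + -0.598²) = 0.77629
φ = atan2(y, x) mod 360° = atan2(-0.598, -0.495) = 230.3834°
|p|² = ρ² + z² = 0.77629² + 0.604² = 0.96744
κ = 2ρ / |p|² = 2×0.77629 / 0.96744 = 1.60483
θ = 2·atan2(ρ, z) = 2·atan2(0.77629, 0.604) = 1.81916 rad
ℓ = θ/κ = 1.81916/1.60483 = 1.13355

1.6048 230.38 1.1336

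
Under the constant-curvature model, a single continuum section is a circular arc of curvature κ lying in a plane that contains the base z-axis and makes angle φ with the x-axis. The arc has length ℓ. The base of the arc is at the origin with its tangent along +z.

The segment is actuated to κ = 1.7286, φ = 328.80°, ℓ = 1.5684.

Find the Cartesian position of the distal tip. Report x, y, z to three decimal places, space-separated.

θ = κ·ℓ = 1.7286 × 1.5684 = 2.71114 rad
ρ = (1 − cos θ)/κ = (1 − -0.90878)/1.7286 = 1.10423
z = sin θ / κ = 0.41729/1.7286 = 0.24140
x = ρ cos φ = 1.10423 × cos(328.80°) = 0.94452
y = ρ sin φ = 1.10423 × sin(328.80°) = -0.57202

0.945 -0.572 0.241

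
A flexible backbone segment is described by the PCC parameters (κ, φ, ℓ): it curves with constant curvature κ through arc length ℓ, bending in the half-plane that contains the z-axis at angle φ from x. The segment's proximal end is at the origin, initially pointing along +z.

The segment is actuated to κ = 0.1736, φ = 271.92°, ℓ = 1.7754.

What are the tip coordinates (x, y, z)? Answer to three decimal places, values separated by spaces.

θ = κ·ℓ = 0.1736 × 1.7754 = 0.30821 rad
ρ = (1 − cos θ)/κ = (1 − 0.95288)/0.1736 = 0.27144
z = sin θ / κ = 0.30335/0.1736 = 1.74742
x = ρ cos φ = 0.27144 × cos(271.92°) = 0.00909
y = ρ sin φ = 0.27144 × sin(271.92°) = -0.27129

0.009 -0.271 1.747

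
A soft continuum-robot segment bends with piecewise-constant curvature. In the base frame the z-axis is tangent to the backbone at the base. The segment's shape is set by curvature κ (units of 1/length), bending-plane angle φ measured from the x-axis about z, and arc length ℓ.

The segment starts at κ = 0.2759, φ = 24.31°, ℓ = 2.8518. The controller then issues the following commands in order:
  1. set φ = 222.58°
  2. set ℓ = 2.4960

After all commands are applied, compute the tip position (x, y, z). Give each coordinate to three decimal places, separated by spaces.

-0.608 -0.559 2.303

initial: κ=0.2759, φ=24.31°, ℓ=2.8518
cmd 1: set φ=222.58° → (κ,φ,ℓ)=(0.2759,222.58°,2.8518) → tip=(-0.7844,-0.7207,2.5665)
cmd 2: set ℓ=2.4960 → (κ,φ,ℓ)=(0.2759,222.58°,2.4960) → tip=(-0.6082,-0.5589,2.3033)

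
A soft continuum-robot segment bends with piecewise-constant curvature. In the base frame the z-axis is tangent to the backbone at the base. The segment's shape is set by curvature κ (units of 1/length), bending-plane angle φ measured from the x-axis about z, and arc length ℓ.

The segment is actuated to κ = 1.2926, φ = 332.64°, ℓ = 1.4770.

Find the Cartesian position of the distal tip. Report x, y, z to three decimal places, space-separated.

θ = κ·ℓ = 1.2926 × 1.4770 = 1.90917 rad
ρ = (1 − cos θ)/κ = (1 − -0.33195)/1.2926 = 1.03045
z = sin θ / κ = 0.94330/1.2926 = 0.72977
x = ρ cos φ = 1.03045 × cos(332.64°) = 0.91518
y = ρ sin φ = 1.03045 × sin(332.64°) = -0.47357

0.915 -0.474 0.730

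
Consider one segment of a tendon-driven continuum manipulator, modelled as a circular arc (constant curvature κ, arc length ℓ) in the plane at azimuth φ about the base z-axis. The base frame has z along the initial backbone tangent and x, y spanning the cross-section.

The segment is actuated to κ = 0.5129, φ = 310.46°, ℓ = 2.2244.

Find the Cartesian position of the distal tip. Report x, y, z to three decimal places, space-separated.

0.738 -0.865 1.772

θ = κ·ℓ = 0.5129 × 2.2244 = 1.14089 rad
ρ = (1 − cos θ)/κ = (1 − 0.41678)/0.5129 = 1.13710
z = sin θ / κ = 0.90901/0.5129 = 1.77229
x = ρ cos φ = 1.13710 × cos(310.46°) = 0.73788
y = ρ sin φ = 1.13710 × sin(310.46°) = -0.86517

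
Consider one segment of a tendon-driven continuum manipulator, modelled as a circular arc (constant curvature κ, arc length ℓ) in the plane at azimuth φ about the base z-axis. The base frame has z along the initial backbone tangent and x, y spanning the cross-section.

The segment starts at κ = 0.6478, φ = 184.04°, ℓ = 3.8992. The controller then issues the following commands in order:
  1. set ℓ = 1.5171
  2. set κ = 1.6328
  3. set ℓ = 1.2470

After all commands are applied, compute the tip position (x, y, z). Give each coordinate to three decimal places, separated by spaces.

initial: κ=0.6478, φ=184.04°, ℓ=3.8992
cmd 1: set ℓ=1.5171 → (κ,φ,ℓ)=(0.6478,184.04°,1.5171) → tip=(-0.6857,-0.0484,1.2844)
cmd 2: set κ=1.6328 → (κ,φ,ℓ)=(1.6328,184.04°,1.5171) → tip=(-1.0919,-0.0771,0.3777)
cmd 3: set ℓ=1.2470 → (κ,φ,ℓ)=(1.6328,184.04°,1.2470) → tip=(-0.8850,-0.0625,0.5473)

-0.885 -0.063 0.547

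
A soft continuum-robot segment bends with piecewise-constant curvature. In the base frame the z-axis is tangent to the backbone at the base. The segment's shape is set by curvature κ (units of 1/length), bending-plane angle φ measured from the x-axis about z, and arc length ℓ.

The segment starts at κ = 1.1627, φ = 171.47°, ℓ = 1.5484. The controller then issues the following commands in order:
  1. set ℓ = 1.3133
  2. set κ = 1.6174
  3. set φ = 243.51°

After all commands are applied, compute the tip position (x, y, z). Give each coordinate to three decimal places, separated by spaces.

initial: κ=1.1627, φ=171.47°, ℓ=1.5484
cmd 1: set ℓ=1.3133 → (κ,φ,ℓ)=(1.1627,171.47°,1.3133) → tip=(-0.8133,0.1220,0.8592)
cmd 2: set κ=1.6174 → (κ,φ,ℓ)=(1.6174,171.47°,1.3133) → tip=(-0.9328,0.1399,0.5260)
cmd 3: set φ=243.51° → (κ,φ,ℓ)=(1.6174,243.51°,1.3133) → tip=(-0.4207,-0.8442,0.5260)

-0.421 -0.844 0.526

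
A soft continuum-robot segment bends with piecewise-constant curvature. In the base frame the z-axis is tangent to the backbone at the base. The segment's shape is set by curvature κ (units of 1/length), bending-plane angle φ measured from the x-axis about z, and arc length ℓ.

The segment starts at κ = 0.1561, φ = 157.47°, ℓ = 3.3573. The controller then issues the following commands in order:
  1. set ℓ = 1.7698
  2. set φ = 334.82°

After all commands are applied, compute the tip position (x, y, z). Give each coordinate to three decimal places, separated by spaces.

initial: κ=0.1561, φ=157.47°, ℓ=3.3573
cmd 1: set ℓ=1.7698 → (κ,φ,ℓ)=(0.1561,157.47°,1.7698) → tip=(-0.2244,0.0931,1.7474)
cmd 2: set φ=334.82° → (κ,φ,ℓ)=(0.1561,334.82°,1.7698) → tip=(0.2198,-0.1034,1.7474)

0.220 -0.103 1.747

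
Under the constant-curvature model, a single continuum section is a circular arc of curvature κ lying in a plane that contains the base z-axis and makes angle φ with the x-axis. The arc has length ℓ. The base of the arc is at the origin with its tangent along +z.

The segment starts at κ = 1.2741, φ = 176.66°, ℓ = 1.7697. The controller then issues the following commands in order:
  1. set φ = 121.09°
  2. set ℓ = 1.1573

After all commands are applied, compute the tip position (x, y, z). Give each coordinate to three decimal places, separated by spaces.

initial: κ=1.2741, φ=176.66°, ℓ=1.7697
cmd 1: set φ=121.09° → (κ,φ,ℓ)=(1.2741,121.09°,1.7697) → tip=(-0.6614,1.0968,0.6083)
cmd 2: set ℓ=1.1573 → (κ,φ,ℓ)=(1.2741,121.09°,1.1573) → tip=(-0.3663,0.6075,0.7812)

-0.366 0.608 0.781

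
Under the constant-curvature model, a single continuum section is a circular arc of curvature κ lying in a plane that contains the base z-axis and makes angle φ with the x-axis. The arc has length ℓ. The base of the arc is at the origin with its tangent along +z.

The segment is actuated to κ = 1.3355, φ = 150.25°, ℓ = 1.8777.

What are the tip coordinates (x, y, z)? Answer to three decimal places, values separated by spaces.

θ = κ·ℓ = 1.3355 × 1.8777 = 2.50767 rad
ρ = (1 − cos θ)/κ = (1 − -0.80571)/1.3355 = 1.35208
z = sin θ / κ = 0.59231/1.3355 = 0.44351
x = ρ cos φ = 1.35208 × cos(150.25°) = -1.17388
y = ρ sin φ = 1.35208 × sin(150.25°) = 0.67093

-1.174 0.671 0.444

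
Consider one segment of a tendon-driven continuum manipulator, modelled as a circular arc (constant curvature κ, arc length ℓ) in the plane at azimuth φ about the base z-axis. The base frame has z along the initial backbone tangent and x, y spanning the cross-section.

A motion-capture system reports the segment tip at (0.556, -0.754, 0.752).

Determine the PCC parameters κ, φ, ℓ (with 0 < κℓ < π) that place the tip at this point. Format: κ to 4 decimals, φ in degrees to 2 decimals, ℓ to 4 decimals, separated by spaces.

ρ = √(x²+y²) = √(0.556² + -0.754²) = 0.93683
φ = atan2(y, x) mod 360° = atan2(-0.754, 0.556) = 306.4051°
|p|² = ρ² + z² = 0.93683² + 0.752² = 1.44316
κ = 2ρ / |p|² = 2×0.93683 / 1.44316 = 1.29831
θ = 2·atan2(ρ, z) = 2·atan2(0.93683, 0.752) = 1.78881 rad
ℓ = θ/κ = 1.78881/1.29831 = 1.37780

1.2983 306.41 1.3778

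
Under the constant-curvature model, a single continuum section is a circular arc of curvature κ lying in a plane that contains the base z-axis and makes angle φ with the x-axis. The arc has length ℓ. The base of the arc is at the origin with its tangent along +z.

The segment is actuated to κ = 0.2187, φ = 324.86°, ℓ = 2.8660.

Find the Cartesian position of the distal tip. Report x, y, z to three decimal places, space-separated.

θ = κ·ℓ = 0.2187 × 2.8660 = 0.62679 rad
ρ = (1 − cos θ)/κ = (1 − 0.80991)/0.2187 = 0.86917
z = sin θ / κ = 0.58655/0.2187 = 2.68199
x = ρ cos φ = 0.86917 × cos(324.86°) = 0.71076
y = ρ sin φ = 0.86917 × sin(324.86°) = -0.50027

0.711 -0.500 2.682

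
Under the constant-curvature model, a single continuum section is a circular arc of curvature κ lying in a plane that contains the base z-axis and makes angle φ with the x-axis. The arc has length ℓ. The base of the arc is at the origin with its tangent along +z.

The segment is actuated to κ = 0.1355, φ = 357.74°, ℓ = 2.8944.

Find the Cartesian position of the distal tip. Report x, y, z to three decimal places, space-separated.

θ = κ·ℓ = 0.1355 × 2.8944 = 0.39219 rad
ρ = (1 − cos θ)/κ = (1 − 0.92407)/0.1355 = 0.56034
z = sin θ / κ = 0.38221/0.1355 = 2.82077
x = ρ cos φ = 0.56034 × cos(357.74°) = 0.55991
y = ρ sin φ = 0.56034 × sin(357.74°) = -0.02210

0.560 -0.022 2.821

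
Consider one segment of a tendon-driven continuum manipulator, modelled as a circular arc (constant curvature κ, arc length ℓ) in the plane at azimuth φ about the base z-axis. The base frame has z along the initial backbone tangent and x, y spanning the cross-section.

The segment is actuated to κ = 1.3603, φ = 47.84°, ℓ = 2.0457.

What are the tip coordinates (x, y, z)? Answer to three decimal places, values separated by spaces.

θ = κ·ℓ = 1.3603 × 2.0457 = 2.78277 rad
ρ = (1 − cos θ)/κ = (1 − -0.93631)/1.3603 = 1.42344
z = sin θ / κ = 0.35118/1.3603 = 0.25816
x = ρ cos φ = 1.42344 × cos(47.84°) = 0.95542
y = ρ sin φ = 1.42344 × sin(47.84°) = 1.05516

0.955 1.055 0.258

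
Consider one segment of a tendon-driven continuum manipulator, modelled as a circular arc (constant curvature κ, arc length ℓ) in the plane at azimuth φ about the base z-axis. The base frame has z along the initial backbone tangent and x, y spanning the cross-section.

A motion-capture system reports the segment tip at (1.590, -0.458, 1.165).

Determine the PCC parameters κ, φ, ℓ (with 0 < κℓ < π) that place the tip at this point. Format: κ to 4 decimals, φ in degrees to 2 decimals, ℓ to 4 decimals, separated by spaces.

0.8081 343.93 2.3693

ρ = √(x²+y²) = √(1.590² + -0.458²) = 1.65465
φ = atan2(y, x) mod 360° = atan2(-0.458, 1.590) = 343.9309°
|p|² = ρ² + z² = 1.65465² + 1.165² = 4.09509
κ = 2ρ / |p|² = 2×1.65465 / 4.09509 = 0.80811
θ = 2·atan2(ρ, z) = 2·atan2(1.65465, 1.165) = 1.91468 rad
ℓ = θ/κ = 1.91468/0.80811 = 2.36932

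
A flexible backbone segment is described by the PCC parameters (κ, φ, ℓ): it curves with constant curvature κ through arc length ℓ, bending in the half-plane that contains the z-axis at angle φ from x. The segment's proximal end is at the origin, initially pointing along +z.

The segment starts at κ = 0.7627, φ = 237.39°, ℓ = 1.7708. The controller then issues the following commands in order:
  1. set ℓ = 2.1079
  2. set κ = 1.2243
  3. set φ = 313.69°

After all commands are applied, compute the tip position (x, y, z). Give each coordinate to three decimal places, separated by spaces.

initial: κ=0.7627, φ=237.39°, ℓ=1.7708
cmd 1: set ℓ=2.1079 → (κ,φ,ℓ)=(0.7627,237.39°,2.1079) → tip=(-0.7327,-1.1452,1.3102)
cmd 2: set κ=1.2243 → (κ,φ,ℓ)=(1.2243,237.39°,2.1079) → tip=(-0.8129,-1.2706,0.4345)
cmd 3: set φ=313.69° → (κ,φ,ℓ)=(1.2243,313.69°,2.1079) → tip=(1.0420,-1.0907,0.4345)

1.042 -1.091 0.434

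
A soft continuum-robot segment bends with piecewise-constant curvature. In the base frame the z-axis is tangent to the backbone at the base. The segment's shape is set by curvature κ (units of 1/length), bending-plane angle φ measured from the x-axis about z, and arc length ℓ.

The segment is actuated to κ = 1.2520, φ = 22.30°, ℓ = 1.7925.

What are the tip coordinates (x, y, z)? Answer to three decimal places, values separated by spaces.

θ = κ·ℓ = 1.2520 × 1.7925 = 2.24421 rad
ρ = (1 − cos θ)/κ = (1 − -0.62366)/1.2520 = 1.29685
z = sin θ / κ = 0.78170/1.2520 = 0.62436
x = ρ cos φ = 1.29685 × cos(22.30°) = 1.19986
y = ρ sin φ = 1.29685 × sin(22.30°) = 0.49210

1.200 0.492 0.624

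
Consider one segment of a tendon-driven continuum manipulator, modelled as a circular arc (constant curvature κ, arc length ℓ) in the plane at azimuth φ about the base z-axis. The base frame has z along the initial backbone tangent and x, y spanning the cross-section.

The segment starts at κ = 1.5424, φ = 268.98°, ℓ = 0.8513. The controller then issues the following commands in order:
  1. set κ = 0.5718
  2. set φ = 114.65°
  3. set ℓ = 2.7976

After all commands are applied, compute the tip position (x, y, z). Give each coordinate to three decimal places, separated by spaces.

initial: κ=1.5424, φ=268.98°, ℓ=0.8513
cmd 1: set κ=0.5718 → (κ,φ,ℓ)=(0.5718,268.98°,0.8513) → tip=(-0.0036,-0.2031,0.8181)
cmd 2: set φ=114.65° → (κ,φ,ℓ)=(0.5718,114.65°,0.8513) → tip=(-0.0847,0.1846,0.8181)
cmd 3: set ℓ=2.7976 → (κ,φ,ℓ)=(0.5718,114.65°,2.7976) → tip=(-0.7505,1.6354,1.7481)

-0.750 1.635 1.748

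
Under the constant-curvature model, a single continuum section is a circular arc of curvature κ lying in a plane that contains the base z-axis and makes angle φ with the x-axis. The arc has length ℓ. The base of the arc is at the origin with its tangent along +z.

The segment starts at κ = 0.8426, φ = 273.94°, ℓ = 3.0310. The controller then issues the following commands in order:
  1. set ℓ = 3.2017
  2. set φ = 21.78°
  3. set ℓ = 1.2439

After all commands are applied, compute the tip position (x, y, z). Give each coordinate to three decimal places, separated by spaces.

0.552 0.221 1.028

initial: κ=0.8426, φ=273.94°, ℓ=3.0310
cmd 1: set ℓ=3.2017 → (κ,φ,ℓ)=(0.8426,273.94°,3.2017) → tip=(0.1552,-2.2533,0.5096)
cmd 2: set φ=21.78° → (κ,φ,ℓ)=(0.8426,21.78°,3.2017) → tip=(2.0974,0.8380,0.5096)
cmd 3: set ℓ=1.2439 → (κ,φ,ℓ)=(0.8426,21.78°,1.2439) → tip=(0.5519,0.2205,1.0283)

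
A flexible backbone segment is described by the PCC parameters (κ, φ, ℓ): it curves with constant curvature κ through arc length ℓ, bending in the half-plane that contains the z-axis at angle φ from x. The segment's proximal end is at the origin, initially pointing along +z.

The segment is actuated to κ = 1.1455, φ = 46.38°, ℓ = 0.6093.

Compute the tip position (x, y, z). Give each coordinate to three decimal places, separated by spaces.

0.141 0.148 0.561

θ = κ·ℓ = 1.1455 × 0.6093 = 0.69795 rad
ρ = (1 − cos θ)/κ = (1 − 0.76616)/1.1455 = 0.20414
z = sin θ / κ = 0.64265/1.1455 = 0.56102
x = ρ cos φ = 0.20414 × cos(46.38°) = 0.14083
y = ρ sin φ = 0.20414 × sin(46.38°) = 0.14778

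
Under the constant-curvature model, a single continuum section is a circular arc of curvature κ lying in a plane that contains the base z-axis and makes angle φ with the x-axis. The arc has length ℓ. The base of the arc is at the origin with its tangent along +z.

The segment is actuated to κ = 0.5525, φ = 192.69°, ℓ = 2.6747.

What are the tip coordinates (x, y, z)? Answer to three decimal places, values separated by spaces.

θ = κ·ℓ = 0.5525 × 2.6747 = 1.47777 rad
ρ = (1 − cos θ)/κ = (1 − 0.09289)/0.5525 = 1.64183
z = sin θ / κ = 0.99568/0.5525 = 1.80213
x = ρ cos φ = 1.64183 × cos(192.69°) = -1.60172
y = ρ sin φ = 1.64183 × sin(192.69°) = -0.36067

-1.602 -0.361 1.802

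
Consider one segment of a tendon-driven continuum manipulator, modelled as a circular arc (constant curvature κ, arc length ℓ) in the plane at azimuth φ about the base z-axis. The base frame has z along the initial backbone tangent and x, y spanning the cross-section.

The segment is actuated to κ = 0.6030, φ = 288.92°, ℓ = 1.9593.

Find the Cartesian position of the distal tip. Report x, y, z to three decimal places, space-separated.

0.334 -0.973 1.534

θ = κ·ℓ = 0.6030 × 1.9593 = 1.18146 rad
ρ = (1 − cos θ)/κ = (1 − 0.37958)/0.6030 = 1.02889
z = sin θ / κ = 0.92516/0.6030 = 1.53426
x = ρ cos φ = 1.02889 × cos(288.92°) = 0.33362
y = ρ sin φ = 1.02889 × sin(288.92°) = -0.97331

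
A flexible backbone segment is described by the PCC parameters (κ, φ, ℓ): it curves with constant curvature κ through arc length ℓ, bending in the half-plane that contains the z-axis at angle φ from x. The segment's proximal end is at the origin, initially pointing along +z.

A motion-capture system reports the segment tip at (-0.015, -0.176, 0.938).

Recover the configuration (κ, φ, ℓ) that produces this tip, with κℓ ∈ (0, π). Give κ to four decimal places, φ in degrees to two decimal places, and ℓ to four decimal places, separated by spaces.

ρ = √(x²+y²) = √(-0.015² + -0.176²) = 0.17664
φ = atan2(y, x) mod 360° = atan2(-0.176, -0.015) = 265.1286°
|p|² = ρ² + z² = 0.17664² + 0.938² = 0.91104
κ = 2ρ / |p|² = 2×0.17664 / 0.91104 = 0.38777
θ = 2·atan2(ρ, z) = 2·atan2(0.17664, 0.938) = 0.37227 rad
ℓ = θ/κ = 0.37227/0.38777 = 0.96002

0.3878 265.13 0.9600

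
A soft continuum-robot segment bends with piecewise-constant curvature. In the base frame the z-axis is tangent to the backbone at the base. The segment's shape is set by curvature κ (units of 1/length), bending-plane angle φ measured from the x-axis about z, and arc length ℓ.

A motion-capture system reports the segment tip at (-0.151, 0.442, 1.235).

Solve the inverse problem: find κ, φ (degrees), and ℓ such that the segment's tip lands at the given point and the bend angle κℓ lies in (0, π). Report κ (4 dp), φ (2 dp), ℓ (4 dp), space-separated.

0.5358 108.86 1.3496

ρ = √(x²+y²) = √(-0.151² + 0.442²) = 0.46708
φ = atan2(y, x) mod 360° = atan2(0.442, -0.151) = 108.8617°
|p|² = ρ² + z² = 0.46708² + 1.235² = 1.74339
κ = 2ρ / |p|² = 2×0.46708 / 1.74339 = 0.53583
θ = 2·atan2(ρ, z) = 2·atan2(0.46708, 1.235) = 0.72315 rad
ℓ = θ/κ = 0.72315/0.53583 = 1.34959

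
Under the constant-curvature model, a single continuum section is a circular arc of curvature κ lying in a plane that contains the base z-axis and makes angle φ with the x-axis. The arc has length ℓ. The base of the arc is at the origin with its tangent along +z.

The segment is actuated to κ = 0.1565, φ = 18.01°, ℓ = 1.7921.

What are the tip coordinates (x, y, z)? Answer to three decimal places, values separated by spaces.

θ = κ·ℓ = 0.1565 × 1.7921 = 0.28046 rad
ρ = (1 − cos θ)/κ = (1 − 0.96093)/0.1565 = 0.24967
z = sin θ / κ = 0.27680/0.1565 = 1.76870
x = ρ cos φ = 0.24967 × cos(18.01°) = 0.23743
y = ρ sin φ = 0.24967 × sin(18.01°) = 0.07719

0.237 0.077 1.769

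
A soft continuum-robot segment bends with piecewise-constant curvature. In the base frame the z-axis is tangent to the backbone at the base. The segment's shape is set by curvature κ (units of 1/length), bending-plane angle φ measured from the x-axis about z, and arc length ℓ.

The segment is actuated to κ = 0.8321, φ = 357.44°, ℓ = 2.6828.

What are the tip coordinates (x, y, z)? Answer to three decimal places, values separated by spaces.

1.938 -0.087 0.948

θ = κ·ℓ = 0.8321 × 2.6828 = 2.23236 rad
ρ = (1 − cos θ)/κ = (1 − -0.61435)/0.8321 = 1.94009
z = sin θ / κ = 0.78903/0.8321 = 0.94824
x = ρ cos φ = 1.94009 × cos(357.44°) = 1.93815
y = ρ sin φ = 1.94009 × sin(357.44°) = -0.08666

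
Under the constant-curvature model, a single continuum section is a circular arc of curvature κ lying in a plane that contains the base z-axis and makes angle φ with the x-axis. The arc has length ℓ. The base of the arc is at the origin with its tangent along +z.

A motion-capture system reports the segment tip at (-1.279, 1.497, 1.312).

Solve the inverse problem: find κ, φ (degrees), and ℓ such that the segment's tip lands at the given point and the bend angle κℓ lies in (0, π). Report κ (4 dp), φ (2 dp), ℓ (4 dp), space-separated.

0.7034 130.51 2.7949

ρ = √(x²+y²) = √(-1.279² + 1.497²) = 1.96897
φ = atan2(y, x) mod 360° = atan2(1.497, -1.279) = 130.5098°
|p|² = ρ² + z² = 1.96897² + 1.312² = 5.59819
κ = 2ρ / |p|² = 2×1.96897 / 5.59819 = 0.70343
θ = 2·atan2(ρ, z) = 2·atan2(1.96897, 1.312) = 1.96604 rad
ℓ = θ/κ = 1.96604/0.70343 = 2.79493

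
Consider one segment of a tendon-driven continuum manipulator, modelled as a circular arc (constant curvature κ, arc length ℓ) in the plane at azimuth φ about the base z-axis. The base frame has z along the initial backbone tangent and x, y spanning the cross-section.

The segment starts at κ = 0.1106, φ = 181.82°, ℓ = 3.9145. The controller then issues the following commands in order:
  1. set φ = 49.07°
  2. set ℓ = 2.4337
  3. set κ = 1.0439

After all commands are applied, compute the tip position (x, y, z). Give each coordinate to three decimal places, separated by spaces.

1.145 1.321 0.542

initial: κ=0.1106, φ=181.82°, ℓ=3.9145
cmd 1: set φ=49.07° → (κ,φ,ℓ)=(0.1106,49.07°,3.9145) → tip=(0.5465,0.6303,3.7934)
cmd 2: set ℓ=2.4337 → (κ,φ,ℓ)=(0.1106,49.07°,2.4337) → tip=(0.2133,0.2460,2.4044)
cmd 3: set κ=1.0439 → (κ,φ,ℓ)=(1.0439,49.07°,2.4337) → tip=(1.1452,1.3206,0.5417)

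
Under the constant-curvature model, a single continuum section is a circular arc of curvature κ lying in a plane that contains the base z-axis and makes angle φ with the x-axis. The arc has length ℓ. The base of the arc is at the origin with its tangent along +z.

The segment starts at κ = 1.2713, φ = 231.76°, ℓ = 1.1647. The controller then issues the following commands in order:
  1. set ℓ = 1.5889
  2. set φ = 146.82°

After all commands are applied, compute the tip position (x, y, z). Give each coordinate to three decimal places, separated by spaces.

-0.944 0.617 0.709

initial: κ=1.2713, φ=231.76°, ℓ=1.1647
cmd 1: set ℓ=1.5889 → (κ,φ,ℓ)=(1.2713,231.76°,1.5889) → tip=(-0.6983,-0.8861,0.7086)
cmd 2: set φ=146.82° → (κ,φ,ℓ)=(1.2713,146.82°,1.5889) → tip=(-0.9442,0.6174,0.7086)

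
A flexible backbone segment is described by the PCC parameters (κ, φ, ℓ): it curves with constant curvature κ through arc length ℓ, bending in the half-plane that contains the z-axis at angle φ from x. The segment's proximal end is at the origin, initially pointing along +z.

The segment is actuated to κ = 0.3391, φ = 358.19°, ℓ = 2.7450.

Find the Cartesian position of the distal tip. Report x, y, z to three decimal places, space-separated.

1.187 -0.038 2.365

θ = κ·ℓ = 0.3391 × 2.7450 = 0.93083 rad
ρ = (1 − cos θ)/κ = (1 − 0.59717)/0.3391 = 1.18794
z = sin θ / κ = 0.80212/0.3391 = 2.36542
x = ρ cos φ = 1.18794 × cos(358.19°) = 1.18735
y = ρ sin φ = 1.18794 × sin(358.19°) = -0.03752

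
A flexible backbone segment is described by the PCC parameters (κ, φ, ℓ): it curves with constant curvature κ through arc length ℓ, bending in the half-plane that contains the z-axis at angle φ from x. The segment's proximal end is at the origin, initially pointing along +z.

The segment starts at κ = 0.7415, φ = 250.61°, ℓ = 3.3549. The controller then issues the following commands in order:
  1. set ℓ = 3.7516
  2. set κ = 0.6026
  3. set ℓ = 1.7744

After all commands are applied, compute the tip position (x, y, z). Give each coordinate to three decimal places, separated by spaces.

-0.286 -0.813 1.455

initial: κ=0.7415, φ=250.61°, ℓ=3.3549
cmd 1: set ℓ=3.7516 → (κ,φ,ℓ)=(0.7415,250.61°,3.7516) → tip=(-0.8668,-2.4628,0.4748)
cmd 2: set κ=0.6026 → (κ,φ,ℓ)=(0.6026,250.61°,3.7516) → tip=(-0.9016,-2.5617,1.2800)
cmd 3: set ℓ=1.7744 → (κ,φ,ℓ)=(0.6026,250.61°,1.7744) → tip=(-0.2861,-0.8128,1.4551)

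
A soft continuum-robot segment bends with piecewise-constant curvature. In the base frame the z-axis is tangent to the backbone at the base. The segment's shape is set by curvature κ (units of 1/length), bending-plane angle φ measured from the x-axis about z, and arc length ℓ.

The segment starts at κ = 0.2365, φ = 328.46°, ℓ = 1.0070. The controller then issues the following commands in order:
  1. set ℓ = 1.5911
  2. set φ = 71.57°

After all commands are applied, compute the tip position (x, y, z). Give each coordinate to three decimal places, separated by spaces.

initial: κ=0.2365, φ=328.46°, ℓ=1.0070
cmd 1: set ℓ=1.5911 → (κ,φ,ℓ)=(0.2365,328.46°,1.5911) → tip=(0.2521,-0.1548,1.5538)
cmd 2: set φ=71.57° → (κ,φ,ℓ)=(0.2365,71.57°,1.5911) → tip=(0.0935,0.2807,1.5538)

0.094 0.281 1.554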